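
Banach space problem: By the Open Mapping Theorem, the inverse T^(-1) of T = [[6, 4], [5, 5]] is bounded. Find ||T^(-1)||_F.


det(T) = 6*5 - 4*5 = 10
T^(-1) = (1/10) * [[5, -4], [-5, 6]] = [[0.5000, -0.4000], [-0.5000, 0.6000]]
||T^(-1)||_F^2 = 0.5000^2 + (-0.4000)^2 + (-0.5000)^2 + 0.6000^2 = 1.0200
||T^(-1)||_F = sqrt(1.0200) = 1.0100

1.0100


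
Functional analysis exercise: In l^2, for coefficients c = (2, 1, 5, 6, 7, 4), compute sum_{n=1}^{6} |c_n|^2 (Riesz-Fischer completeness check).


sum |c_n|^2 = 2^2 + 1^2 + 5^2 + 6^2 + 7^2 + 4^2
= 4 + 1 + 25 + 36 + 49 + 16
= 131

131


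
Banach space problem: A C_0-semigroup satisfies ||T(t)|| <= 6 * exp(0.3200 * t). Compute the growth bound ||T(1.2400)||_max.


||T(1.2400)|| <= 6 * exp(0.3200 * 1.2400)
= 6 * exp(0.3968)
= 6 * 1.4871
= 8.9224

8.9224


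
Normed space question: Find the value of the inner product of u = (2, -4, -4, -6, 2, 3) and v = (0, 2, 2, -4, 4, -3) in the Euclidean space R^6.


Computing the standard inner product <u, v> = sum u_i * v_i
= 2*0 + -4*2 + -4*2 + -6*-4 + 2*4 + 3*-3
= 0 + -8 + -8 + 24 + 8 + -9
= 7

7


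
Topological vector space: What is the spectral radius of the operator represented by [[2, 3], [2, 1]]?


For a 2x2 matrix, eigenvalues satisfy lambda^2 - (trace)*lambda + det = 0
trace = 2 + 1 = 3
det = 2*1 - 3*2 = -4
discriminant = 3^2 - 4*(-4) = 25
spectral radius = max |eigenvalue| = 4.0000

4.0000


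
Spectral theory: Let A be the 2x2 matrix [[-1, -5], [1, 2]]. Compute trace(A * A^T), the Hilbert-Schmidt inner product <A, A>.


trace(A * A^T) = sum of squares of all entries
= (-1)^2 + (-5)^2 + 1^2 + 2^2
= 1 + 25 + 1 + 4
= 31

31


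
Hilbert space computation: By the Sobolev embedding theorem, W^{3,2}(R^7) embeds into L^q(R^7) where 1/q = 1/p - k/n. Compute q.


Using the Sobolev embedding formula: 1/q = 1/p - k/n
1/q = 1/2 - 3/7 = 1/14
q = 1/(1/14) = 14

14.0000


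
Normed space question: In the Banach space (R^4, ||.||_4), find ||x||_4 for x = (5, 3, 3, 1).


The l^4 norm = (sum |x_i|^4)^(1/4)
Sum of 4th powers = 625 + 81 + 81 + 1 = 788
||x||_4 = (788)^(1/4) = 5.2982

5.2982


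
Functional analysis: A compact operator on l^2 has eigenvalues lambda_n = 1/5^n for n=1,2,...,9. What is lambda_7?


The eigenvalue formula gives lambda_7 = 1/5^7
= 1/78125
= 1.2800e-05

1.2800e-05


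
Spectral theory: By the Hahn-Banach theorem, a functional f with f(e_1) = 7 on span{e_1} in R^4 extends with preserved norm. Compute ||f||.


The norm of f is given by ||f|| = sup_{||x||=1} |f(x)|.
On span{e_1}, ||e_1|| = 1, so ||f|| = |f(e_1)| / ||e_1||
= |7| / 1 = 7.0000

7.0000


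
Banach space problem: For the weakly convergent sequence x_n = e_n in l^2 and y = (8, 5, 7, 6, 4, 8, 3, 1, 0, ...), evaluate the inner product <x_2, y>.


x_2 = e_2 is the standard basis vector with 1 in position 2.
<x_2, y> = y_2 = 5
As n -> infinity, <x_n, y> -> 0, confirming weak convergence of (x_n) to 0.

5


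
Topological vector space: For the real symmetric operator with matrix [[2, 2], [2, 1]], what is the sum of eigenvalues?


For a self-adjoint (symmetric) matrix, the eigenvalues are real.
The sum of eigenvalues equals the trace of the matrix.
trace = 2 + 1 = 3

3


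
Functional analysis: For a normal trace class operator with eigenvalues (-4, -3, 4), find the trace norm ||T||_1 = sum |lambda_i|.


For a normal operator, singular values equal |eigenvalues|.
Trace norm = sum |lambda_i| = 4 + 3 + 4
= 11

11


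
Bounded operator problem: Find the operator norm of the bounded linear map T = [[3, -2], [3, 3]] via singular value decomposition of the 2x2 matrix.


A^T A = [[18, 3], [3, 13]]
trace(A^T A) = 31, det(A^T A) = 225
discriminant = 31^2 - 4*225 = 61
Largest eigenvalue of A^T A = (trace + sqrt(disc))/2 = 19.4051
||T|| = sqrt(19.4051) = 4.4051

4.4051


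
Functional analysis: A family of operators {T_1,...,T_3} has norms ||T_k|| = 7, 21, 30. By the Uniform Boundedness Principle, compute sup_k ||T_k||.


By the Uniform Boundedness Principle, the supremum of norms is finite.
sup_k ||T_k|| = max(7, 21, 30) = 30

30


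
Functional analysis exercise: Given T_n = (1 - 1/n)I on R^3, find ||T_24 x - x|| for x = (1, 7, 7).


T_24 x - x = (1 - 1/24)x - x = -x/24
||x|| = sqrt(99) = 9.9499
||T_24 x - x|| = ||x||/24 = 9.9499/24 = 0.4146

0.4146


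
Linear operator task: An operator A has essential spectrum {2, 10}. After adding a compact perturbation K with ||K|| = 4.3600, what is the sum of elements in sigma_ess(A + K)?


By Weyl's theorem, the essential spectrum is invariant under compact perturbations.
sigma_ess(A + K) = sigma_ess(A) = {2, 10}
Sum = 2 + 10 = 12

12


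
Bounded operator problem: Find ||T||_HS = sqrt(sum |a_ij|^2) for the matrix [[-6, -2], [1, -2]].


The Hilbert-Schmidt norm is sqrt(sum of squares of all entries).
Sum of squares = (-6)^2 + (-2)^2 + 1^2 + (-2)^2
= 36 + 4 + 1 + 4 = 45
||T||_HS = sqrt(45) = 6.7082

6.7082


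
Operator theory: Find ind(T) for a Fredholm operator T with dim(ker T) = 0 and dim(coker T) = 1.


The Fredholm index is defined as ind(T) = dim(ker T) - dim(coker T)
= 0 - 1
= -1

-1


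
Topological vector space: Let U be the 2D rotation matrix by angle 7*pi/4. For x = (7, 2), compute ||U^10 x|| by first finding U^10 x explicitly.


U is a rotation by theta = 7*pi/4
U^10 = rotation by 10*theta = 70*pi/4 = 6*pi/4 (mod 2*pi)
cos(6*pi/4) = 0.0000, sin(6*pi/4) = -1.0000
U^10 x = (0.0000 * 7 - -1.0000 * 2, -1.0000 * 7 + 0.0000 * 2)
= (2.0000, -7.0000)
||U^10 x|| = sqrt(2.0000^2 + (-7.0000)^2) = sqrt(53.0000) = 7.2801

7.2801


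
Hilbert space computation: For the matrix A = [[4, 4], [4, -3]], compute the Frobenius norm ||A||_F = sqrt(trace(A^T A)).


||A||_F^2 = sum a_ij^2
= 4^2 + 4^2 + 4^2 + (-3)^2
= 16 + 16 + 16 + 9 = 57
||A||_F = sqrt(57) = 7.5498

7.5498


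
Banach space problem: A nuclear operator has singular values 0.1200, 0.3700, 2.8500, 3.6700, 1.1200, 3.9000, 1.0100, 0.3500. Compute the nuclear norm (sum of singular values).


The nuclear norm is the sum of all singular values.
||T||_1 = 0.1200 + 0.3700 + 2.8500 + 3.6700 + 1.1200 + 3.9000 + 1.0100 + 0.3500
= 13.3900

13.3900


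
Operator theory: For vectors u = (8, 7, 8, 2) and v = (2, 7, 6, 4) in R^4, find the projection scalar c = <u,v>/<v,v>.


Computing <u,v> = 8*2 + 7*7 + 8*6 + 2*4 = 121
Computing <v,v> = 2^2 + 7^2 + 6^2 + 4^2 = 105
Projection coefficient = 121/105 = 1.1524

1.1524


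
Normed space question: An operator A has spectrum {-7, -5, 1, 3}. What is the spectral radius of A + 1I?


Spectrum of A + 1I = {-6, -4, 2, 4}
Spectral radius = max |lambda| over the shifted spectrum
= max(6, 4, 2, 4) = 6

6


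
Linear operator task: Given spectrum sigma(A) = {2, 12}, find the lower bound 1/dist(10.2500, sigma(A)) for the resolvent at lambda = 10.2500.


dist(10.2500, {2, 12}) = min(|10.2500 - 2|, |10.2500 - 12|)
= min(8.2500, 1.7500) = 1.7500
Resolvent bound = 1/1.7500 = 0.5714

0.5714


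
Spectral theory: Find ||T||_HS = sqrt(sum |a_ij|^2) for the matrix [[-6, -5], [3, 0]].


The Hilbert-Schmidt norm is sqrt(sum of squares of all entries).
Sum of squares = (-6)^2 + (-5)^2 + 3^2 + 0^2
= 36 + 25 + 9 + 0 = 70
||T||_HS = sqrt(70) = 8.3666

8.3666


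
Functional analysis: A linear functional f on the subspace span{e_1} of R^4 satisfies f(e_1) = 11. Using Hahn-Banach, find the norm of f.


The norm of f is given by ||f|| = sup_{||x||=1} |f(x)|.
On span{e_1}, ||e_1|| = 1, so ||f|| = |f(e_1)| / ||e_1||
= |11| / 1 = 11.0000

11.0000


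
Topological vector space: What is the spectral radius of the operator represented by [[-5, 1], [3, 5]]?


For a 2x2 matrix, eigenvalues satisfy lambda^2 - (trace)*lambda + det = 0
trace = -5 + 5 = 0
det = -5*5 - 1*3 = -28
discriminant = 0^2 - 4*(-28) = 112
spectral radius = max |eigenvalue| = 5.2915

5.2915


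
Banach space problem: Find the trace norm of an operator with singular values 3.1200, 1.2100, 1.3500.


The nuclear norm is the sum of all singular values.
||T||_1 = 3.1200 + 1.2100 + 1.3500
= 5.6800

5.6800


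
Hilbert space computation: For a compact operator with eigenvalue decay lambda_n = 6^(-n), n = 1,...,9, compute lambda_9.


The eigenvalue formula gives lambda_9 = 1/6^9
= 1/10077696
= 9.9229e-08

9.9229e-08


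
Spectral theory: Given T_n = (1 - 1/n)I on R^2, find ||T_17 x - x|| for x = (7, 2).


T_17 x - x = (1 - 1/17)x - x = -x/17
||x|| = sqrt(53) = 7.2801
||T_17 x - x|| = ||x||/17 = 7.2801/17 = 0.4282

0.4282


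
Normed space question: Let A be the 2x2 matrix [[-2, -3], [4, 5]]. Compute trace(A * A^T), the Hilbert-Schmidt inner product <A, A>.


trace(A * A^T) = sum of squares of all entries
= (-2)^2 + (-3)^2 + 4^2 + 5^2
= 4 + 9 + 16 + 25
= 54

54


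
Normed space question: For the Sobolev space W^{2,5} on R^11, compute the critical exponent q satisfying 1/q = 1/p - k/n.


Using the Sobolev embedding formula: 1/q = 1/p - k/n
1/q = 1/5 - 2/11 = 1/55
q = 1/(1/55) = 55

55.0000


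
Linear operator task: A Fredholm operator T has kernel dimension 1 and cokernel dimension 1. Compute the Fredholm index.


The Fredholm index is defined as ind(T) = dim(ker T) - dim(coker T)
= 1 - 1
= 0

0


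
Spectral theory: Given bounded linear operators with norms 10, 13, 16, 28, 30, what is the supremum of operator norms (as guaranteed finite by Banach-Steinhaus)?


By the Uniform Boundedness Principle, the supremum of norms is finite.
sup_k ||T_k|| = max(10, 13, 16, 28, 30) = 30

30


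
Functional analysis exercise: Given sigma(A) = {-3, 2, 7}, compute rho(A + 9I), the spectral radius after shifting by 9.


Spectrum of A + 9I = {6, 11, 16}
Spectral radius = max |lambda| over the shifted spectrum
= max(6, 11, 16) = 16

16


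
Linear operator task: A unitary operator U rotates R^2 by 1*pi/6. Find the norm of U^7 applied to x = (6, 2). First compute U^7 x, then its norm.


U is a rotation by theta = 1*pi/6
U^7 = rotation by 7*theta = 7*pi/6
cos(7*pi/6) = -0.8660, sin(7*pi/6) = -0.5000
U^7 x = (-0.8660 * 6 - -0.5000 * 2, -0.5000 * 6 + -0.8660 * 2)
= (-4.1962, -4.7321)
||U^7 x|| = sqrt((-4.1962)^2 + (-4.7321)^2) = sqrt(40.0000) = 6.3246

6.3246


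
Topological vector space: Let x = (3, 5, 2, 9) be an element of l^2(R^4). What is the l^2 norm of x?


The l^2 norm = (sum |x_i|^2)^(1/2)
Sum of 2th powers = 9 + 25 + 4 + 81 = 119
||x||_2 = (119)^(1/2) = 10.9087

10.9087


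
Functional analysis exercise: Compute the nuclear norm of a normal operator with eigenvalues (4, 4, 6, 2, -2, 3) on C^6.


For a normal operator, singular values equal |eigenvalues|.
Trace norm = sum |lambda_i| = 4 + 4 + 6 + 2 + 2 + 3
= 21

21


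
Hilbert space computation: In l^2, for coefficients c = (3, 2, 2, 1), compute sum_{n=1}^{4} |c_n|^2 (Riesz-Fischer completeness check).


sum |c_n|^2 = 3^2 + 2^2 + 2^2 + 1^2
= 9 + 4 + 4 + 1
= 18

18


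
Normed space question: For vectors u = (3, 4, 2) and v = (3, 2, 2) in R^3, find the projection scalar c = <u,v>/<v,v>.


Computing <u,v> = 3*3 + 4*2 + 2*2 = 21
Computing <v,v> = 3^2 + 2^2 + 2^2 = 17
Projection coefficient = 21/17 = 1.2353

1.2353


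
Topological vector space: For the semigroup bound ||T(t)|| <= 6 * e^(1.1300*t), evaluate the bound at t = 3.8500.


||T(3.8500)|| <= 6 * exp(1.1300 * 3.8500)
= 6 * exp(4.3505)
= 6 * 77.5172
= 465.1033

465.1033


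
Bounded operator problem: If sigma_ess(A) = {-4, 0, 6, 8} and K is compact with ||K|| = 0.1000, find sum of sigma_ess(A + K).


By Weyl's theorem, the essential spectrum is invariant under compact perturbations.
sigma_ess(A + K) = sigma_ess(A) = {-4, 0, 6, 8}
Sum = -4 + 0 + 6 + 8 = 10

10


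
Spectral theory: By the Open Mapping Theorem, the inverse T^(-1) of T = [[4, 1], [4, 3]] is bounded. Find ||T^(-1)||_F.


det(T) = 4*3 - 1*4 = 8
T^(-1) = (1/8) * [[3, -1], [-4, 4]] = [[0.3750, -0.1250], [-0.5000, 0.5000]]
||T^(-1)||_F^2 = 0.3750^2 + (-0.1250)^2 + (-0.5000)^2 + 0.5000^2 = 0.6562
||T^(-1)||_F = sqrt(0.6562) = 0.8101

0.8101


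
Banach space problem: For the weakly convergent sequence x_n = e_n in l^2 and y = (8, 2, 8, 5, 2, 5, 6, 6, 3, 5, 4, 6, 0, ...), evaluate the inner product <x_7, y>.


x_7 = e_7 is the standard basis vector with 1 in position 7.
<x_7, y> = y_7 = 6
As n -> infinity, <x_n, y> -> 0, confirming weak convergence of (x_n) to 0.

6


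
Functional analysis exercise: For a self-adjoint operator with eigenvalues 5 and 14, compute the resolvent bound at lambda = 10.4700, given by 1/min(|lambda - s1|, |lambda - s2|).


dist(10.4700, {5, 14}) = min(|10.4700 - 5|, |10.4700 - 14|)
= min(5.4700, 3.5300) = 3.5300
Resolvent bound = 1/3.5300 = 0.2833

0.2833


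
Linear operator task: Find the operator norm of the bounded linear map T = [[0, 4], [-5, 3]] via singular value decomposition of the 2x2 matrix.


A^T A = [[25, -15], [-15, 25]]
trace(A^T A) = 50, det(A^T A) = 400
discriminant = 50^2 - 4*400 = 900
Largest eigenvalue of A^T A = (trace + sqrt(disc))/2 = 40.0000
||T|| = sqrt(40.0000) = 6.3246

6.3246


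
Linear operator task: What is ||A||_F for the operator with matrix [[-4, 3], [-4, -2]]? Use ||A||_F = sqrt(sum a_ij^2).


||A||_F^2 = sum a_ij^2
= (-4)^2 + 3^2 + (-4)^2 + (-2)^2
= 16 + 9 + 16 + 4 = 45
||A||_F = sqrt(45) = 6.7082

6.7082


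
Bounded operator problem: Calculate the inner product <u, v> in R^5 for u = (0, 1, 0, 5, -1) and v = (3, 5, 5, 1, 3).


Computing the standard inner product <u, v> = sum u_i * v_i
= 0*3 + 1*5 + 0*5 + 5*1 + -1*3
= 0 + 5 + 0 + 5 + -3
= 7

7


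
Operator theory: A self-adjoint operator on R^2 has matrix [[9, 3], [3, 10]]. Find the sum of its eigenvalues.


For a self-adjoint (symmetric) matrix, the eigenvalues are real.
The sum of eigenvalues equals the trace of the matrix.
trace = 9 + 10 = 19

19


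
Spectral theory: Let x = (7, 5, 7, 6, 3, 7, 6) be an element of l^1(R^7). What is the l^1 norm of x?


The l^1 norm equals the sum of absolute values of all components.
||x||_1 = 7 + 5 + 7 + 6 + 3 + 7 + 6
= 41

41.0000


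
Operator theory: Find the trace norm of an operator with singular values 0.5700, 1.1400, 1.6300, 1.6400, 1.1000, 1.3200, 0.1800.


The nuclear norm is the sum of all singular values.
||T||_1 = 0.5700 + 1.1400 + 1.6300 + 1.6400 + 1.1000 + 1.3200 + 0.1800
= 7.5800

7.5800


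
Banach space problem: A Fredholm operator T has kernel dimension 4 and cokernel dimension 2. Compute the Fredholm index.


The Fredholm index is defined as ind(T) = dim(ker T) - dim(coker T)
= 4 - 2
= 2

2


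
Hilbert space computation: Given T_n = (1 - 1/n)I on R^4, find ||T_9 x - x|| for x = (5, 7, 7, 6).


T_9 x - x = (1 - 1/9)x - x = -x/9
||x|| = sqrt(159) = 12.6095
||T_9 x - x|| = ||x||/9 = 12.6095/9 = 1.4011

1.4011


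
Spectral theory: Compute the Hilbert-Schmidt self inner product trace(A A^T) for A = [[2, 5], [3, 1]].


trace(A * A^T) = sum of squares of all entries
= 2^2 + 5^2 + 3^2 + 1^2
= 4 + 25 + 9 + 1
= 39

39


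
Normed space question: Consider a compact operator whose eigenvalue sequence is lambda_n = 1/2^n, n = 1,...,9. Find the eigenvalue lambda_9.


The eigenvalue formula gives lambda_9 = 1/2^9
= 1/512
= 0.0020

0.0020


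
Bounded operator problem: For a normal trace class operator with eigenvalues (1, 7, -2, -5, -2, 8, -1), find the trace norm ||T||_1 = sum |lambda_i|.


For a normal operator, singular values equal |eigenvalues|.
Trace norm = sum |lambda_i| = 1 + 7 + 2 + 5 + 2 + 8 + 1
= 26

26


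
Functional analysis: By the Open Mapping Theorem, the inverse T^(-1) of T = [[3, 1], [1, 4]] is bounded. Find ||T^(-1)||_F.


det(T) = 3*4 - 1*1 = 11
T^(-1) = (1/11) * [[4, -1], [-1, 3]] = [[0.3636, -0.0909], [-0.0909, 0.2727]]
||T^(-1)||_F^2 = 0.3636^2 + (-0.0909)^2 + (-0.0909)^2 + 0.2727^2 = 0.2231
||T^(-1)||_F = sqrt(0.2231) = 0.4724

0.4724


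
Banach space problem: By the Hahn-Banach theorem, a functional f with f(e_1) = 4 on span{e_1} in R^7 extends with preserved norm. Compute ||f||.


The norm of f is given by ||f|| = sup_{||x||=1} |f(x)|.
On span{e_1}, ||e_1|| = 1, so ||f|| = |f(e_1)| / ||e_1||
= |4| / 1 = 4.0000

4.0000


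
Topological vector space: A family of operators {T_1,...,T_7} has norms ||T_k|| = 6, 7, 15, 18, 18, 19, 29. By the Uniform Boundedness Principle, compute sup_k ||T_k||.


By the Uniform Boundedness Principle, the supremum of norms is finite.
sup_k ||T_k|| = max(6, 7, 15, 18, 18, 19, 29) = 29

29


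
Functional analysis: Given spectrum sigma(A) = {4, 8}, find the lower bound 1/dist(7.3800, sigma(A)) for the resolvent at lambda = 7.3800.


dist(7.3800, {4, 8}) = min(|7.3800 - 4|, |7.3800 - 8|)
= min(3.3800, 0.6200) = 0.6200
Resolvent bound = 1/0.6200 = 1.6129

1.6129


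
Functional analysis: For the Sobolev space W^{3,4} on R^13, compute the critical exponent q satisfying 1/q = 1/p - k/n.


Using the Sobolev embedding formula: 1/q = 1/p - k/n
1/q = 1/4 - 3/13 = 1/52
q = 1/(1/52) = 52

52.0000


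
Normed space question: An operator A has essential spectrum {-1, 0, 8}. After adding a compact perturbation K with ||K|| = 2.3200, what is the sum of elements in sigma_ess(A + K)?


By Weyl's theorem, the essential spectrum is invariant under compact perturbations.
sigma_ess(A + K) = sigma_ess(A) = {-1, 0, 8}
Sum = -1 + 0 + 8 = 7

7


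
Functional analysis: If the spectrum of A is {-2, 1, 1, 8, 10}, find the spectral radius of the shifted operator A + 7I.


Spectrum of A + 7I = {5, 8, 8, 15, 17}
Spectral radius = max |lambda| over the shifted spectrum
= max(5, 8, 8, 15, 17) = 17

17


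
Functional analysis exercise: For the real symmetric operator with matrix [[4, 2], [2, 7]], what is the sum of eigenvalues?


For a self-adjoint (symmetric) matrix, the eigenvalues are real.
The sum of eigenvalues equals the trace of the matrix.
trace = 4 + 7 = 11

11


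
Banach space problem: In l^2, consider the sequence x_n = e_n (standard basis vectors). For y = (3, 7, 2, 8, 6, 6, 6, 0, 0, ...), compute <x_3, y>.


x_3 = e_3 is the standard basis vector with 1 in position 3.
<x_3, y> = y_3 = 2
As n -> infinity, <x_n, y> -> 0, confirming weak convergence of (x_n) to 0.

2


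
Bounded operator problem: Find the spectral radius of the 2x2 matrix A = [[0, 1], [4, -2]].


For a 2x2 matrix, eigenvalues satisfy lambda^2 - (trace)*lambda + det = 0
trace = 0 + -2 = -2
det = 0*-2 - 1*4 = -4
discriminant = (-2)^2 - 4*(-4) = 20
spectral radius = max |eigenvalue| = 3.2361

3.2361


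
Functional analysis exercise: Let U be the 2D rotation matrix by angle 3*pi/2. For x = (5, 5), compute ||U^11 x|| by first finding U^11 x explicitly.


U is a rotation by theta = 3*pi/2
U^11 = rotation by 11*theta = 33*pi/2 = 1*pi/2 (mod 2*pi)
cos(1*pi/2) = 0.0000, sin(1*pi/2) = 1.0000
U^11 x = (0.0000 * 5 - 1.0000 * 5, 1.0000 * 5 + 0.0000 * 5)
= (-5.0000, 5.0000)
||U^11 x|| = sqrt((-5.0000)^2 + 5.0000^2) = sqrt(50.0000) = 7.0711

7.0711


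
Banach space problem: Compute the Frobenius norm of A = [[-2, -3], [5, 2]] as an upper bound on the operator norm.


||A||_F^2 = sum a_ij^2
= (-2)^2 + (-3)^2 + 5^2 + 2^2
= 4 + 9 + 25 + 4 = 42
||A||_F = sqrt(42) = 6.4807

6.4807


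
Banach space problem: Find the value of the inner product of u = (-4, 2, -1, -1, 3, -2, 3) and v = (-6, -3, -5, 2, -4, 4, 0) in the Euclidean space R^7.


Computing the standard inner product <u, v> = sum u_i * v_i
= -4*-6 + 2*-3 + -1*-5 + -1*2 + 3*-4 + -2*4 + 3*0
= 24 + -6 + 5 + -2 + -12 + -8 + 0
= 1

1


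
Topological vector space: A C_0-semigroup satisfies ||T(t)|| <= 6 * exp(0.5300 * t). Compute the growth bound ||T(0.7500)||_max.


||T(0.7500)|| <= 6 * exp(0.5300 * 0.7500)
= 6 * exp(0.3975)
= 6 * 1.4881
= 8.9286

8.9286


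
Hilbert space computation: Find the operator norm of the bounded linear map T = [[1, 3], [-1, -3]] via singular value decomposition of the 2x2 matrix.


A^T A = [[2, 6], [6, 18]]
trace(A^T A) = 20, det(A^T A) = 0
discriminant = 20^2 - 4*0 = 400
Largest eigenvalue of A^T A = (trace + sqrt(disc))/2 = 20.0000
||T|| = sqrt(20.0000) = 4.4721

4.4721


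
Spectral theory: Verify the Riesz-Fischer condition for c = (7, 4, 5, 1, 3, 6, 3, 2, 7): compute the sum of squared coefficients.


sum |c_n|^2 = 7^2 + 4^2 + 5^2 + 1^2 + 3^2 + 6^2 + 3^2 + 2^2 + 7^2
= 49 + 16 + 25 + 1 + 9 + 36 + 9 + 4 + 49
= 198

198


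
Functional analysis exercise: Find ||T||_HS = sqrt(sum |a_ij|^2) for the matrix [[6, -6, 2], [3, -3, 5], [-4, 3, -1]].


The Hilbert-Schmidt norm is sqrt(sum of squares of all entries).
Sum of squares = 6^2 + (-6)^2 + 2^2 + 3^2 + (-3)^2 + 5^2 + (-4)^2 + 3^2 + (-1)^2
= 36 + 36 + 4 + 9 + 9 + 25 + 16 + 9 + 1 = 145
||T||_HS = sqrt(145) = 12.0416

12.0416


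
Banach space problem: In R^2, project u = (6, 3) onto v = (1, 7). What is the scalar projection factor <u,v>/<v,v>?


Computing <u,v> = 6*1 + 3*7 = 27
Computing <v,v> = 1^2 + 7^2 = 50
Projection coefficient = 27/50 = 0.5400

0.5400


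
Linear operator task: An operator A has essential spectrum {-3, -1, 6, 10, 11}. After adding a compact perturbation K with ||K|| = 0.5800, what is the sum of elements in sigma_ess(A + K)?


By Weyl's theorem, the essential spectrum is invariant under compact perturbations.
sigma_ess(A + K) = sigma_ess(A) = {-3, -1, 6, 10, 11}
Sum = -3 + -1 + 6 + 10 + 11 = 23

23


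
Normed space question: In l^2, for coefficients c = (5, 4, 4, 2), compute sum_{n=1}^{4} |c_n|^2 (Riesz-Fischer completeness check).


sum |c_n|^2 = 5^2 + 4^2 + 4^2 + 2^2
= 25 + 16 + 16 + 4
= 61

61


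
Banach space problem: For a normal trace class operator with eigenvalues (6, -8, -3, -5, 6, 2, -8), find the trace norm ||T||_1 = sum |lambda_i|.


For a normal operator, singular values equal |eigenvalues|.
Trace norm = sum |lambda_i| = 6 + 8 + 3 + 5 + 6 + 2 + 8
= 38

38


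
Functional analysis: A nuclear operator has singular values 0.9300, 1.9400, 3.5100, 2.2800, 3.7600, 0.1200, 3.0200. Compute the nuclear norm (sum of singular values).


The nuclear norm is the sum of all singular values.
||T||_1 = 0.9300 + 1.9400 + 3.5100 + 2.2800 + 3.7600 + 0.1200 + 3.0200
= 15.5600

15.5600


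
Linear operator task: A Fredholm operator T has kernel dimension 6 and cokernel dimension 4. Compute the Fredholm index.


The Fredholm index is defined as ind(T) = dim(ker T) - dim(coker T)
= 6 - 4
= 2

2


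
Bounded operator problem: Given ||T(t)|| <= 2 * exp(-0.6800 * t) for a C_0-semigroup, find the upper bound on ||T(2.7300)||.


||T(2.7300)|| <= 2 * exp(-0.6800 * 2.7300)
= 2 * exp(-1.8564)
= 2 * 0.1562
= 0.3125

0.3125


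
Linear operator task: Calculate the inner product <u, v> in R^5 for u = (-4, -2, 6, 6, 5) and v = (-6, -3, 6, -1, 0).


Computing the standard inner product <u, v> = sum u_i * v_i
= -4*-6 + -2*-3 + 6*6 + 6*-1 + 5*0
= 24 + 6 + 36 + -6 + 0
= 60

60


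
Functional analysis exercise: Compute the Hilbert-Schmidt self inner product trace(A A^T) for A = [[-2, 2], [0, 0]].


trace(A * A^T) = sum of squares of all entries
= (-2)^2 + 2^2 + 0^2 + 0^2
= 4 + 4 + 0 + 0
= 8

8


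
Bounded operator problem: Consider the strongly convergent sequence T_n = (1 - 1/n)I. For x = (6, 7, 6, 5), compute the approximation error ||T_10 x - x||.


T_10 x - x = (1 - 1/10)x - x = -x/10
||x|| = sqrt(146) = 12.0830
||T_10 x - x|| = ||x||/10 = 12.0830/10 = 1.2083

1.2083


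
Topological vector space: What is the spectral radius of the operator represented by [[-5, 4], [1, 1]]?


For a 2x2 matrix, eigenvalues satisfy lambda^2 - (trace)*lambda + det = 0
trace = -5 + 1 = -4
det = -5*1 - 4*1 = -9
discriminant = (-4)^2 - 4*(-9) = 52
spectral radius = max |eigenvalue| = 5.6056

5.6056


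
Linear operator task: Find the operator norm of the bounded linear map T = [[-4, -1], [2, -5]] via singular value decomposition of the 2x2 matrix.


A^T A = [[20, -6], [-6, 26]]
trace(A^T A) = 46, det(A^T A) = 484
discriminant = 46^2 - 4*484 = 180
Largest eigenvalue of A^T A = (trace + sqrt(disc))/2 = 29.7082
||T|| = sqrt(29.7082) = 5.4505

5.4505


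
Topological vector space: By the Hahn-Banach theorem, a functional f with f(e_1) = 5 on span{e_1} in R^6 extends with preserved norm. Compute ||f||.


The norm of f is given by ||f|| = sup_{||x||=1} |f(x)|.
On span{e_1}, ||e_1|| = 1, so ||f|| = |f(e_1)| / ||e_1||
= |5| / 1 = 5.0000

5.0000


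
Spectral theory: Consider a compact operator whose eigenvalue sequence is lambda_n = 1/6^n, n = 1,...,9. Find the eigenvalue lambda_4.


The eigenvalue formula gives lambda_4 = 1/6^4
= 1/1296
= 7.7160e-04

7.7160e-04


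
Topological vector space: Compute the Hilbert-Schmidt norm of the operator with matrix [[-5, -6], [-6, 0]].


The Hilbert-Schmidt norm is sqrt(sum of squares of all entries).
Sum of squares = (-5)^2 + (-6)^2 + (-6)^2 + 0^2
= 25 + 36 + 36 + 0 = 97
||T||_HS = sqrt(97) = 9.8489

9.8489


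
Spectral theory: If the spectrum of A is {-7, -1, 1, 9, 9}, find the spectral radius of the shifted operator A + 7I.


Spectrum of A + 7I = {0, 6, 8, 16, 16}
Spectral radius = max |lambda| over the shifted spectrum
= max(0, 6, 8, 16, 16) = 16

16


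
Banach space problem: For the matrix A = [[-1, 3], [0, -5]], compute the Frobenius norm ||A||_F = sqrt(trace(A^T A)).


||A||_F^2 = sum a_ij^2
= (-1)^2 + 3^2 + 0^2 + (-5)^2
= 1 + 9 + 0 + 25 = 35
||A||_F = sqrt(35) = 5.9161

5.9161


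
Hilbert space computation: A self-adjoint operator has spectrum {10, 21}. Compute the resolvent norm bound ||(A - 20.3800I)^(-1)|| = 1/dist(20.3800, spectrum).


dist(20.3800, {10, 21}) = min(|20.3800 - 10|, |20.3800 - 21|)
= min(10.3800, 0.6200) = 0.6200
Resolvent bound = 1/0.6200 = 1.6129

1.6129


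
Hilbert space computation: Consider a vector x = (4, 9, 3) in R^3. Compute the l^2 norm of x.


The l^2 norm = (sum |x_i|^2)^(1/2)
Sum of 2th powers = 16 + 81 + 9 = 106
||x||_2 = (106)^(1/2) = 10.2956

10.2956


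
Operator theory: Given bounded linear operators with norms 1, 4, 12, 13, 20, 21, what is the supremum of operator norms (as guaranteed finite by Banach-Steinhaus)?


By the Uniform Boundedness Principle, the supremum of norms is finite.
sup_k ||T_k|| = max(1, 4, 12, 13, 20, 21) = 21

21


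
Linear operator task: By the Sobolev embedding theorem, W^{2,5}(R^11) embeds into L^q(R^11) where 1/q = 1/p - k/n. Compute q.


Using the Sobolev embedding formula: 1/q = 1/p - k/n
1/q = 1/5 - 2/11 = 1/55
q = 1/(1/55) = 55

55.0000


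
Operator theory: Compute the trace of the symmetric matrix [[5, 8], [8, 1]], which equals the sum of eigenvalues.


For a self-adjoint (symmetric) matrix, the eigenvalues are real.
The sum of eigenvalues equals the trace of the matrix.
trace = 5 + 1 = 6

6


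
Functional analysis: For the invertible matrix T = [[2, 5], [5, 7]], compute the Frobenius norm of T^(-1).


det(T) = 2*7 - 5*5 = -11
T^(-1) = (1/-11) * [[7, -5], [-5, 2]] = [[-0.6364, 0.4545], [0.4545, -0.1818]]
||T^(-1)||_F^2 = (-0.6364)^2 + 0.4545^2 + 0.4545^2 + (-0.1818)^2 = 0.8512
||T^(-1)||_F = sqrt(0.8512) = 0.9226

0.9226


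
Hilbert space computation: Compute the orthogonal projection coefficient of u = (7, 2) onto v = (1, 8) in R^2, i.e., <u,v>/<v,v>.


Computing <u,v> = 7*1 + 2*8 = 23
Computing <v,v> = 1^2 + 8^2 = 65
Projection coefficient = 23/65 = 0.3538

0.3538


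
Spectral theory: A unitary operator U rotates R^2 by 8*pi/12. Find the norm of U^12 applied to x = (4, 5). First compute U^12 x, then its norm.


U is a rotation by theta = 8*pi/12
U^12 = rotation by 12*theta = 96*pi/12 = 0*pi/12 (mod 2*pi)
cos(0*pi/12) = 1.0000, sin(0*pi/12) = 0.0000
U^12 x = (1.0000 * 4 - 0.0000 * 5, 0.0000 * 4 + 1.0000 * 5)
= (4.0000, 5.0000)
||U^12 x|| = sqrt(4.0000^2 + 5.0000^2) = sqrt(41.0000) = 6.4031

6.4031


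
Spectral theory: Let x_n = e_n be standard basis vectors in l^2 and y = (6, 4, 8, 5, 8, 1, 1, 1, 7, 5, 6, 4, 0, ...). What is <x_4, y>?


x_4 = e_4 is the standard basis vector with 1 in position 4.
<x_4, y> = y_4 = 5
As n -> infinity, <x_n, y> -> 0, confirming weak convergence of (x_n) to 0.

5


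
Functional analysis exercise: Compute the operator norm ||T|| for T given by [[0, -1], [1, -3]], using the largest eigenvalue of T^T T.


A^T A = [[1, -3], [-3, 10]]
trace(A^T A) = 11, det(A^T A) = 1
discriminant = 11^2 - 4*1 = 117
Largest eigenvalue of A^T A = (trace + sqrt(disc))/2 = 10.9083
||T|| = sqrt(10.9083) = 3.3028

3.3028


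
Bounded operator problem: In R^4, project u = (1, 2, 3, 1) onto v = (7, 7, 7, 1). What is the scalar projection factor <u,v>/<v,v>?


Computing <u,v> = 1*7 + 2*7 + 3*7 + 1*1 = 43
Computing <v,v> = 7^2 + 7^2 + 7^2 + 1^2 = 148
Projection coefficient = 43/148 = 0.2905

0.2905


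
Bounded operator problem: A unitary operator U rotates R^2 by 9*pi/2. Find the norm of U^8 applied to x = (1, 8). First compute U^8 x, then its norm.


U is a rotation by theta = 9*pi/2
U^8 = rotation by 8*theta = 72*pi/2 = 0*pi/2 (mod 2*pi)
cos(0*pi/2) = 1.0000, sin(0*pi/2) = 0.0000
U^8 x = (1.0000 * 1 - 0.0000 * 8, 0.0000 * 1 + 1.0000 * 8)
= (1.0000, 8.0000)
||U^8 x|| = sqrt(1.0000^2 + 8.0000^2) = sqrt(65.0000) = 8.0623

8.0623


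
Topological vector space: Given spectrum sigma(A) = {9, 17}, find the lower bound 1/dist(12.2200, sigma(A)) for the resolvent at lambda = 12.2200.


dist(12.2200, {9, 17}) = min(|12.2200 - 9|, |12.2200 - 17|)
= min(3.2200, 4.7800) = 3.2200
Resolvent bound = 1/3.2200 = 0.3106

0.3106


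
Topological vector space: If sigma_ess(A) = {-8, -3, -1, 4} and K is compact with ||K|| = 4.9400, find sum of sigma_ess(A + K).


By Weyl's theorem, the essential spectrum is invariant under compact perturbations.
sigma_ess(A + K) = sigma_ess(A) = {-8, -3, -1, 4}
Sum = -8 + -3 + -1 + 4 = -8

-8


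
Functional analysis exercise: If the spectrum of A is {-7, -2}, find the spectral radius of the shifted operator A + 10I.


Spectrum of A + 10I = {3, 8}
Spectral radius = max |lambda| over the shifted spectrum
= max(3, 8) = 8

8


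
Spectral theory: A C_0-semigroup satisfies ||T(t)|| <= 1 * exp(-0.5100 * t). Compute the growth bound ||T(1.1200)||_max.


||T(1.1200)|| <= 1 * exp(-0.5100 * 1.1200)
= 1 * exp(-0.5712)
= 1 * 0.5648
= 0.5648

0.5648


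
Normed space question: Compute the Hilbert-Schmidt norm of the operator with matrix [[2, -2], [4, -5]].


The Hilbert-Schmidt norm is sqrt(sum of squares of all entries).
Sum of squares = 2^2 + (-2)^2 + 4^2 + (-5)^2
= 4 + 4 + 16 + 25 = 49
||T||_HS = sqrt(49) = 7.0000

7.0000


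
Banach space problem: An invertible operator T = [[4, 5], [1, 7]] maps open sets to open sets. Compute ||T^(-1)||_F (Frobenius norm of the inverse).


det(T) = 4*7 - 5*1 = 23
T^(-1) = (1/23) * [[7, -5], [-1, 4]] = [[0.3043, -0.2174], [-0.0435, 0.1739]]
||T^(-1)||_F^2 = 0.3043^2 + (-0.2174)^2 + (-0.0435)^2 + 0.1739^2 = 0.1720
||T^(-1)||_F = sqrt(0.1720) = 0.4148

0.4148


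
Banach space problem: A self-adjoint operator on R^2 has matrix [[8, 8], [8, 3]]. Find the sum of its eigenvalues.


For a self-adjoint (symmetric) matrix, the eigenvalues are real.
The sum of eigenvalues equals the trace of the matrix.
trace = 8 + 3 = 11

11


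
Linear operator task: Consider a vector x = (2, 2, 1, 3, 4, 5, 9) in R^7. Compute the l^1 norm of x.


The l^1 norm equals the sum of absolute values of all components.
||x||_1 = 2 + 2 + 1 + 3 + 4 + 5 + 9
= 26

26.0000


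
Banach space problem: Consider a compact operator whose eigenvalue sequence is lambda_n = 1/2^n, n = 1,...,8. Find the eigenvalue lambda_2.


The eigenvalue formula gives lambda_2 = 1/2^2
= 1/4
= 0.2500

0.2500


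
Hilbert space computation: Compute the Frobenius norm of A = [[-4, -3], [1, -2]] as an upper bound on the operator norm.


||A||_F^2 = sum a_ij^2
= (-4)^2 + (-3)^2 + 1^2 + (-2)^2
= 16 + 9 + 1 + 4 = 30
||A||_F = sqrt(30) = 5.4772

5.4772


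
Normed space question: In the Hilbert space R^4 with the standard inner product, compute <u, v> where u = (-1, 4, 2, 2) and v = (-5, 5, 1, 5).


Computing the standard inner product <u, v> = sum u_i * v_i
= -1*-5 + 4*5 + 2*1 + 2*5
= 5 + 20 + 2 + 10
= 37

37


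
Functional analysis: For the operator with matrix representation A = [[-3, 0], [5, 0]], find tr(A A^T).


trace(A * A^T) = sum of squares of all entries
= (-3)^2 + 0^2 + 5^2 + 0^2
= 9 + 0 + 25 + 0
= 34

34


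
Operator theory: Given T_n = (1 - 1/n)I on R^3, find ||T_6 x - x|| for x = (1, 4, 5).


T_6 x - x = (1 - 1/6)x - x = -x/6
||x|| = sqrt(42) = 6.4807
||T_6 x - x|| = ||x||/6 = 6.4807/6 = 1.0801

1.0801


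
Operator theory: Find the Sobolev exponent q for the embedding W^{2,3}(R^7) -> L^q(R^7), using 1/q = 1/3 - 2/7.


Using the Sobolev embedding formula: 1/q = 1/p - k/n
1/q = 1/3 - 2/7 = 1/21
q = 1/(1/21) = 21

21.0000


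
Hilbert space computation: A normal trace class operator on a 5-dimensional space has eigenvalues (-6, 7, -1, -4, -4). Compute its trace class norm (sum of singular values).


For a normal operator, singular values equal |eigenvalues|.
Trace norm = sum |lambda_i| = 6 + 7 + 1 + 4 + 4
= 22

22


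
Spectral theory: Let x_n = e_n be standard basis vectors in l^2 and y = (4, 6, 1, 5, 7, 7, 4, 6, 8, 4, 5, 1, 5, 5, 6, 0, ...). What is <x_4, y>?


x_4 = e_4 is the standard basis vector with 1 in position 4.
<x_4, y> = y_4 = 5
As n -> infinity, <x_n, y> -> 0, confirming weak convergence of (x_n) to 0.

5


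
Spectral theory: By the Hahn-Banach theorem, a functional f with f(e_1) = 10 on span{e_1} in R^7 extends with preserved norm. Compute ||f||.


The norm of f is given by ||f|| = sup_{||x||=1} |f(x)|.
On span{e_1}, ||e_1|| = 1, so ||f|| = |f(e_1)| / ||e_1||
= |10| / 1 = 10.0000

10.0000


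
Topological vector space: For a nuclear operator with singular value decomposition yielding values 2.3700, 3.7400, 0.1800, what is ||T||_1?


The nuclear norm is the sum of all singular values.
||T||_1 = 2.3700 + 3.7400 + 0.1800
= 6.2900

6.2900


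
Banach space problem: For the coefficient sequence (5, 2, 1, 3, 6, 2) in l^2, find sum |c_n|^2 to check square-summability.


sum |c_n|^2 = 5^2 + 2^2 + 1^2 + 3^2 + 6^2 + 2^2
= 25 + 4 + 1 + 9 + 36 + 4
= 79

79


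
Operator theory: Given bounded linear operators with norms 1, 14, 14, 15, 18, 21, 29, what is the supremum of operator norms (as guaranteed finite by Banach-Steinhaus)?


By the Uniform Boundedness Principle, the supremum of norms is finite.
sup_k ||T_k|| = max(1, 14, 14, 15, 18, 21, 29) = 29

29


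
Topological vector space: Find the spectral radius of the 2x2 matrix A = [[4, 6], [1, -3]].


For a 2x2 matrix, eigenvalues satisfy lambda^2 - (trace)*lambda + det = 0
trace = 4 + -3 = 1
det = 4*-3 - 6*1 = -18
discriminant = 1^2 - 4*(-18) = 73
spectral radius = max |eigenvalue| = 4.7720

4.7720


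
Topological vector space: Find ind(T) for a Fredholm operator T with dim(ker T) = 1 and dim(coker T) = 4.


The Fredholm index is defined as ind(T) = dim(ker T) - dim(coker T)
= 1 - 4
= -3

-3


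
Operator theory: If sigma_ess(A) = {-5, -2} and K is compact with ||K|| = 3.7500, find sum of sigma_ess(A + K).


By Weyl's theorem, the essential spectrum is invariant under compact perturbations.
sigma_ess(A + K) = sigma_ess(A) = {-5, -2}
Sum = -5 + -2 = -7

-7


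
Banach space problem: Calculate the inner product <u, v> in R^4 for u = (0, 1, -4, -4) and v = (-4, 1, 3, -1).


Computing the standard inner product <u, v> = sum u_i * v_i
= 0*-4 + 1*1 + -4*3 + -4*-1
= 0 + 1 + -12 + 4
= -7

-7


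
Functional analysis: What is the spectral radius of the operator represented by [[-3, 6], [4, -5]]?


For a 2x2 matrix, eigenvalues satisfy lambda^2 - (trace)*lambda + det = 0
trace = -3 + -5 = -8
det = -3*-5 - 6*4 = -9
discriminant = (-8)^2 - 4*(-9) = 100
spectral radius = max |eigenvalue| = 9.0000

9.0000


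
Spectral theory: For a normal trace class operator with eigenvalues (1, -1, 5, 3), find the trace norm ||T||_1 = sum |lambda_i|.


For a normal operator, singular values equal |eigenvalues|.
Trace norm = sum |lambda_i| = 1 + 1 + 5 + 3
= 10

10


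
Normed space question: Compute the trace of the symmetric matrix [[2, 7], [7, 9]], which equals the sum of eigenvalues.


For a self-adjoint (symmetric) matrix, the eigenvalues are real.
The sum of eigenvalues equals the trace of the matrix.
trace = 2 + 9 = 11

11


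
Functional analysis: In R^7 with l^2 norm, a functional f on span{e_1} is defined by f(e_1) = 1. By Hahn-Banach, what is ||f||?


The norm of f is given by ||f|| = sup_{||x||=1} |f(x)|.
On span{e_1}, ||e_1|| = 1, so ||f|| = |f(e_1)| / ||e_1||
= |1| / 1 = 1.0000

1.0000


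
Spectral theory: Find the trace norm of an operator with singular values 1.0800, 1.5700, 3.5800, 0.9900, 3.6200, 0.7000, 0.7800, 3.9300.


The nuclear norm is the sum of all singular values.
||T||_1 = 1.0800 + 1.5700 + 3.5800 + 0.9900 + 3.6200 + 0.7000 + 0.7800 + 3.9300
= 16.2500

16.2500


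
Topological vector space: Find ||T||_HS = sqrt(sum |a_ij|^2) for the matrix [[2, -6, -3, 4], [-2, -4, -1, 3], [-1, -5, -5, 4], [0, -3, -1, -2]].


The Hilbert-Schmidt norm is sqrt(sum of squares of all entries).
Sum of squares = 2^2 + (-6)^2 + (-3)^2 + 4^2 + (-2)^2 + (-4)^2 + (-1)^2 + 3^2 + (-1)^2 + (-5)^2 + (-5)^2 + 4^2 + 0^2 + (-3)^2 + (-1)^2 + (-2)^2
= 4 + 36 + 9 + 16 + 4 + 16 + 1 + 9 + 1 + 25 + 25 + 16 + 0 + 9 + 1 + 4 = 176
||T||_HS = sqrt(176) = 13.2665

13.2665


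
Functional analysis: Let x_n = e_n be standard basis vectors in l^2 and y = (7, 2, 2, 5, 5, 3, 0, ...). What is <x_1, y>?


x_1 = e_1 is the standard basis vector with 1 in position 1.
<x_1, y> = y_1 = 7
As n -> infinity, <x_n, y> -> 0, confirming weak convergence of (x_n) to 0.

7


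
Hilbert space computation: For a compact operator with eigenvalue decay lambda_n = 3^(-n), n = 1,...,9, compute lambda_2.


The eigenvalue formula gives lambda_2 = 1/3^2
= 1/9
= 0.1111

0.1111


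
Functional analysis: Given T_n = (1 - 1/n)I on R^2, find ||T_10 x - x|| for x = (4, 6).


T_10 x - x = (1 - 1/10)x - x = -x/10
||x|| = sqrt(52) = 7.2111
||T_10 x - x|| = ||x||/10 = 7.2111/10 = 0.7211

0.7211


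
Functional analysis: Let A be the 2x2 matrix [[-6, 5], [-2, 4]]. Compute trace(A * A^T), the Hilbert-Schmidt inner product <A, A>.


trace(A * A^T) = sum of squares of all entries
= (-6)^2 + 5^2 + (-2)^2 + 4^2
= 36 + 25 + 4 + 16
= 81

81


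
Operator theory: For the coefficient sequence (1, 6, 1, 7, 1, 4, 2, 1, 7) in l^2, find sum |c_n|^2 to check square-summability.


sum |c_n|^2 = 1^2 + 6^2 + 1^2 + 7^2 + 1^2 + 4^2 + 2^2 + 1^2 + 7^2
= 1 + 36 + 1 + 49 + 1 + 16 + 4 + 1 + 49
= 158

158


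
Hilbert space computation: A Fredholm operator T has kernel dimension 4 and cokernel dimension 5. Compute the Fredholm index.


The Fredholm index is defined as ind(T) = dim(ker T) - dim(coker T)
= 4 - 5
= -1

-1


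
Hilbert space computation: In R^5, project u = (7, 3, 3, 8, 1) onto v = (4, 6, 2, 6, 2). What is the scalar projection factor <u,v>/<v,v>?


Computing <u,v> = 7*4 + 3*6 + 3*2 + 8*6 + 1*2 = 102
Computing <v,v> = 4^2 + 6^2 + 2^2 + 6^2 + 2^2 = 96
Projection coefficient = 102/96 = 1.0625

1.0625


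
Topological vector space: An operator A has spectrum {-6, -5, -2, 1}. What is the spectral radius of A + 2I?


Spectrum of A + 2I = {-4, -3, 0, 3}
Spectral radius = max |lambda| over the shifted spectrum
= max(4, 3, 0, 3) = 4

4


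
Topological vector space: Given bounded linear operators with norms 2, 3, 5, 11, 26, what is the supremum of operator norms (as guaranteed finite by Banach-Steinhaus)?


By the Uniform Boundedness Principle, the supremum of norms is finite.
sup_k ||T_k|| = max(2, 3, 5, 11, 26) = 26

26


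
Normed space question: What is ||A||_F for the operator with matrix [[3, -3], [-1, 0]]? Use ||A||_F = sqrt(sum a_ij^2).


||A||_F^2 = sum a_ij^2
= 3^2 + (-3)^2 + (-1)^2 + 0^2
= 9 + 9 + 1 + 0 = 19
||A||_F = sqrt(19) = 4.3589

4.3589
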